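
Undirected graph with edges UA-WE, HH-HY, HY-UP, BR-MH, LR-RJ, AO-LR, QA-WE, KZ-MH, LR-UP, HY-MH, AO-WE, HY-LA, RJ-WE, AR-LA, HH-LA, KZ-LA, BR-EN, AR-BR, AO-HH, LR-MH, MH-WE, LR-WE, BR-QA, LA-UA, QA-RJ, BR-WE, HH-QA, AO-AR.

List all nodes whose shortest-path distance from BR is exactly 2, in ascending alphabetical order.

Level 0: BR
Level 1: AR, EN, MH, QA, WE
Level 2: AO, HH, HY, KZ, LA, LR, RJ, UA
Level 3: UP

AO, HH, HY, KZ, LA, LR, RJ, UA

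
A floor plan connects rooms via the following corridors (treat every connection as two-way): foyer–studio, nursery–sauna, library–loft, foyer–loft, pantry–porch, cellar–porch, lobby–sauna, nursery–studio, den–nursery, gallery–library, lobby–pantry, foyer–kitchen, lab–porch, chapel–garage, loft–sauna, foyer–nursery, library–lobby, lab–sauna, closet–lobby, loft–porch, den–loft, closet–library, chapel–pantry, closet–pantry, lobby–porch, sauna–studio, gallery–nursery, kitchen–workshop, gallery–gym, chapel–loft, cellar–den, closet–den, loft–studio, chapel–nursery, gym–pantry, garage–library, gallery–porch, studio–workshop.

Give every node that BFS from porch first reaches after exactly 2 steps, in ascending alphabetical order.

chapel, closet, den, foyer, gym, library, nursery, sauna, studio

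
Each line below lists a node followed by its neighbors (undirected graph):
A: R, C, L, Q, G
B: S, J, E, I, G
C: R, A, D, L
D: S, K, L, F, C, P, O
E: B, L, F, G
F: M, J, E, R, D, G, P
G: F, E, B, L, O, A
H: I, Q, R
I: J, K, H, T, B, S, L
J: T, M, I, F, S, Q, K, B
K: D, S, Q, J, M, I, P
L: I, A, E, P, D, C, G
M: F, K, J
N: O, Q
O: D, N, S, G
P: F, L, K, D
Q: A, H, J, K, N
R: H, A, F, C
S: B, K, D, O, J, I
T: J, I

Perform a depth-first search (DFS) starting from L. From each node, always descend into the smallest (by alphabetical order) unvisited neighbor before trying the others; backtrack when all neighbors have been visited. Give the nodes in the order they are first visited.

Visit L
L → A
A → C
C → D
D → F
F → E
E → B
B → G
G → O
O → N
N → Q
Q → H
H → I
I → J
J → K
K → M
K → P
K → S
J → T
H → R

L -> A -> C -> D -> F -> E -> B -> G -> O -> N -> Q -> H -> I -> J -> K -> M -> P -> S -> T -> R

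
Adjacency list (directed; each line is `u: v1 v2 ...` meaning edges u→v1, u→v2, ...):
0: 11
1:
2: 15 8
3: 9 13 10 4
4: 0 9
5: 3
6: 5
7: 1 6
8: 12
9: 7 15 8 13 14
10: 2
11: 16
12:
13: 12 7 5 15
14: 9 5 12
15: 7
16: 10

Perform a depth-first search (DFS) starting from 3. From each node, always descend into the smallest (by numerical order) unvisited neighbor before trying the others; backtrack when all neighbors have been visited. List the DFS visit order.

3 → 4 → 0 → 11 → 16 → 10 → 2 → 8 → 12 → 15 → 7 → 1 → 6 → 5 → 9 → 13 → 14

Visit 3
3 → 4
4 → 0
0 → 11
11 → 16
16 → 10
10 → 2
2 → 8
8 → 12
2 → 15
15 → 7
7 → 1
7 → 6
6 → 5
4 → 9
9 → 13
9 → 14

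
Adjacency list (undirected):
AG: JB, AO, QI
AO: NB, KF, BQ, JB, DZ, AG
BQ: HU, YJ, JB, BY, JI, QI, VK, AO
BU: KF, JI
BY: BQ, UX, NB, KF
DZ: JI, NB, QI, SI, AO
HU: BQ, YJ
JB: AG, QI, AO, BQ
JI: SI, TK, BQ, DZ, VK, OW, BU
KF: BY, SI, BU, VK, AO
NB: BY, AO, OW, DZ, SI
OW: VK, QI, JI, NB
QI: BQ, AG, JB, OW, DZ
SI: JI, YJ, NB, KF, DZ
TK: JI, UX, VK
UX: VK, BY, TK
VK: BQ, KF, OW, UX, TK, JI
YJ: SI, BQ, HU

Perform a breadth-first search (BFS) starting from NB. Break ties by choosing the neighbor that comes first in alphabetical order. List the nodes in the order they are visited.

Visit NB; enqueue AO, BY, DZ, OW, SI → queue [AO, BY, DZ, OW, SI]
Visit AO; enqueue AG, BQ, JB, KF → queue [BY, DZ, OW, SI, AG, BQ, JB, KF]
Visit BY; enqueue UX → queue [DZ, OW, SI, AG, BQ, JB, KF, UX]
Visit DZ; enqueue JI, QI → queue [OW, SI, AG, BQ, JB, KF, UX, JI, QI]
Visit OW; enqueue VK → queue [SI, AG, BQ, JB, KF, UX, JI, QI, VK]
Visit SI; enqueue YJ → queue [AG, BQ, JB, KF, UX, JI, QI, VK, YJ]
Visit AG → queue [BQ, JB, KF, UX, JI, QI, VK, YJ]
Visit BQ; enqueue HU → queue [JB, KF, UX, JI, QI, VK, YJ, HU]
Visit JB → queue [KF, UX, JI, QI, VK, YJ, HU]
Visit KF; enqueue BU → queue [UX, JI, QI, VK, YJ, HU, BU]
Visit UX; enqueue TK → queue [JI, QI, VK, YJ, HU, BU, TK]
Visit JI → queue [QI, VK, YJ, HU, BU, TK]
Visit QI → queue [VK, YJ, HU, BU, TK]
Visit VK → queue [YJ, HU, BU, TK]
Visit YJ → queue [HU, BU, TK]
Visit HU → queue [BU, TK]
Visit BU → queue [TK]
Visit TK → queue []

NB → AO → BY → DZ → OW → SI → AG → BQ → JB → KF → UX → JI → QI → VK → YJ → HU → BU → TK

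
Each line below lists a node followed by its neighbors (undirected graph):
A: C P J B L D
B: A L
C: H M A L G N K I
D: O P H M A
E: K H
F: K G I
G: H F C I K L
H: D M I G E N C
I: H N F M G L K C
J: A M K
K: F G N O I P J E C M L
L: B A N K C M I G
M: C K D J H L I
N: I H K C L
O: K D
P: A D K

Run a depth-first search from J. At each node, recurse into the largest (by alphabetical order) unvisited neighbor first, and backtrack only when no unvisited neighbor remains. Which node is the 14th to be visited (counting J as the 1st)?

A

Visit J
J → M
M → L
L → N
N → K
K → P
P → D
D → O
D → H
H → I
I → G
G → F
G → C
C → A
A → B
H → E

Visit order: J, M, L, N, K, P, D, O, H, I, G, F, C, A, B, E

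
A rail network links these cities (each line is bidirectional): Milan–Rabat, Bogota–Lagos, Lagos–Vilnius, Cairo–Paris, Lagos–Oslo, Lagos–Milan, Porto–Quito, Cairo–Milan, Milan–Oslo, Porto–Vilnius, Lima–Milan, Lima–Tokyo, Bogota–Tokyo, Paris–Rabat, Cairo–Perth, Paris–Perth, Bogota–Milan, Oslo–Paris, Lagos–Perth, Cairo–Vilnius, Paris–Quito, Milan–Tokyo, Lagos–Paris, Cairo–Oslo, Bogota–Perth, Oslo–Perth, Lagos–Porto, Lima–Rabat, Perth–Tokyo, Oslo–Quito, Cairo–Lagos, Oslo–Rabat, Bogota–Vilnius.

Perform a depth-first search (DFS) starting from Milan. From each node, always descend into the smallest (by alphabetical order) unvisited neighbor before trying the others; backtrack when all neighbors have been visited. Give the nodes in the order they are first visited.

Visit Milan
Milan → Bogota
Bogota → Lagos
Lagos → Cairo
Cairo → Oslo
Oslo → Paris
Paris → Perth
Perth → Tokyo
Tokyo → Lima
Lima → Rabat
Paris → Quito
Quito → Porto
Porto → Vilnius

Milan → Bogota → Lagos → Cairo → Oslo → Paris → Perth → Tokyo → Lima → Rabat → Quito → Porto → Vilnius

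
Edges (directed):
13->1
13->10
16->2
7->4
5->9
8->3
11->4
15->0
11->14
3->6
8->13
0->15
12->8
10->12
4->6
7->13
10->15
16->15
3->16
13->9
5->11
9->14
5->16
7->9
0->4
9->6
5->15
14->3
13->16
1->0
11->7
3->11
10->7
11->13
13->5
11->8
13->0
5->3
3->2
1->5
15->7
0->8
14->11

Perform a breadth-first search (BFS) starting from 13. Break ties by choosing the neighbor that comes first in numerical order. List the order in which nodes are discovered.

Visit 13; enqueue 0, 1, 5, 9, 10, 16 → queue [0, 1, 5, 9, 10, 16]
Visit 0; enqueue 4, 8, 15 → queue [1, 5, 9, 10, 16, 4, 8, 15]
Visit 1 → queue [5, 9, 10, 16, 4, 8, 15]
Visit 5; enqueue 3, 11 → queue [9, 10, 16, 4, 8, 15, 3, 11]
Visit 9; enqueue 6, 14 → queue [10, 16, 4, 8, 15, 3, 11, 6, 14]
Visit 10; enqueue 7, 12 → queue [16, 4, 8, 15, 3, 11, 6, 14, 7, 12]
Visit 16; enqueue 2 → queue [4, 8, 15, 3, 11, 6, 14, 7, 12, 2]
Visit 4 → queue [8, 15, 3, 11, 6, 14, 7, 12, 2]
Visit 8 → queue [15, 3, 11, 6, 14, 7, 12, 2]
Visit 15 → queue [3, 11, 6, 14, 7, 12, 2]
Visit 3 → queue [11, 6, 14, 7, 12, 2]
Visit 11 → queue [6, 14, 7, 12, 2]
Visit 6 → queue [14, 7, 12, 2]
Visit 14 → queue [7, 12, 2]
Visit 7 → queue [12, 2]
Visit 12 → queue [2]
Visit 2 → queue []

13, 0, 1, 5, 9, 10, 16, 4, 8, 15, 3, 11, 6, 14, 7, 12, 2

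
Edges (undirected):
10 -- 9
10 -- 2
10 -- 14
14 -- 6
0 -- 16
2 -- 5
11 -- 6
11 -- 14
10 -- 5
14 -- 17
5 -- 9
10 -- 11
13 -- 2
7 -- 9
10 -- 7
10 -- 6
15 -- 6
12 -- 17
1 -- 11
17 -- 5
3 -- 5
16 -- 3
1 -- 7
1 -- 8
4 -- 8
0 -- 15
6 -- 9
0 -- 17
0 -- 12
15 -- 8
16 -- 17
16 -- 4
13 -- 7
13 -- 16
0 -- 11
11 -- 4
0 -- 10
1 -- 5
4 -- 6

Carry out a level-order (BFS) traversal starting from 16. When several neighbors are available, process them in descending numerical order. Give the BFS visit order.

16 → 17 → 13 → 4 → 3 → 0 → 14 → 12 → 5 → 7 → 2 → 11 → 8 → 6 → 15 → 10 → 9 → 1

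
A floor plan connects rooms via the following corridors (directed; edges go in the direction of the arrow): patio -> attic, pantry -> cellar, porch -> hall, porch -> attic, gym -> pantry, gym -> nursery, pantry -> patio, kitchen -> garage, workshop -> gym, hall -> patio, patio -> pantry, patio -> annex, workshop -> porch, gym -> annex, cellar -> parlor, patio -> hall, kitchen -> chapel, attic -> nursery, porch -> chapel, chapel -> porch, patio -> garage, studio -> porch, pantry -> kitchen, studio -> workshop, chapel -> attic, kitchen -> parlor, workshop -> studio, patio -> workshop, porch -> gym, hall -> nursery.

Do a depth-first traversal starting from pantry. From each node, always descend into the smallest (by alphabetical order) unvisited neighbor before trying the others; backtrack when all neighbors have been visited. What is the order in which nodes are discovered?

pantry -> cellar -> parlor -> kitchen -> chapel -> attic -> nursery -> porch -> gym -> annex -> hall -> patio -> garage -> workshop -> studio

Visit pantry
pantry → cellar
cellar → parlor
pantry → kitchen
kitchen → chapel
chapel → attic
attic → nursery
chapel → porch
porch → gym
gym → annex
porch → hall
hall → patio
patio → garage
patio → workshop
workshop → studio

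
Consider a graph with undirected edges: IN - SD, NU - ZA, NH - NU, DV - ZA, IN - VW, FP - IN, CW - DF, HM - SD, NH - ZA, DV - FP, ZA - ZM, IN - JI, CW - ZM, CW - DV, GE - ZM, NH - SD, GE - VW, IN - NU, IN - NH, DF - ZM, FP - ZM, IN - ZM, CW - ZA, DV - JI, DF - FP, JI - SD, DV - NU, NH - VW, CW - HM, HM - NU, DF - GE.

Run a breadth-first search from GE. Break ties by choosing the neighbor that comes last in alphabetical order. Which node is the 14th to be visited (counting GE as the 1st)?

Visit GE; enqueue ZM, VW, DF → queue [ZM, VW, DF]
Visit ZM; enqueue ZA, IN, FP, CW → queue [VW, DF, ZA, IN, FP, CW]
Visit VW; enqueue NH → queue [DF, ZA, IN, FP, CW, NH]
Visit DF → queue [ZA, IN, FP, CW, NH]
Visit ZA; enqueue NU, DV → queue [IN, FP, CW, NH, NU, DV]
Visit IN; enqueue SD, JI → queue [FP, CW, NH, NU, DV, SD, JI]
Visit FP → queue [CW, NH, NU, DV, SD, JI]
Visit CW; enqueue HM → queue [NH, NU, DV, SD, JI, HM]
Visit NH → queue [NU, DV, SD, JI, HM]
Visit NU → queue [DV, SD, JI, HM]
Visit DV → queue [SD, JI, HM]
Visit SD → queue [JI, HM]
Visit JI → queue [HM]
Visit HM → queue []

Visit order: GE, ZM, VW, DF, ZA, IN, FP, CW, NH, NU, DV, SD, JI, HM

HM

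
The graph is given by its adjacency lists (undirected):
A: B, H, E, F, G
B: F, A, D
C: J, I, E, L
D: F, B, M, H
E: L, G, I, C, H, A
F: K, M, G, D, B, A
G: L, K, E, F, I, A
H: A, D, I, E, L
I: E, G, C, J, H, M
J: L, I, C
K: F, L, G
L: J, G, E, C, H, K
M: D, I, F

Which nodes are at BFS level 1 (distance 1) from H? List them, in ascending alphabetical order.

Level 0: H
Level 1: A, D, E, I, L
Level 2: B, C, F, G, J, K, M

A, D, E, I, L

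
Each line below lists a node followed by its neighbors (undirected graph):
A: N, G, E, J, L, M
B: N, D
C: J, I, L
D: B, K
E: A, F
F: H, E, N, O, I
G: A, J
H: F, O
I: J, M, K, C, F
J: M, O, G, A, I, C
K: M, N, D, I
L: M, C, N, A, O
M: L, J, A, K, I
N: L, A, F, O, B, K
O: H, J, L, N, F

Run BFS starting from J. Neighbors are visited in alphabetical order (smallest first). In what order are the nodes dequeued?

Visit J; enqueue A, C, G, I, M, O → queue [A, C, G, I, M, O]
Visit A; enqueue E, L, N → queue [C, G, I, M, O, E, L, N]
Visit C → queue [G, I, M, O, E, L, N]
Visit G → queue [I, M, O, E, L, N]
Visit I; enqueue F, K → queue [M, O, E, L, N, F, K]
Visit M → queue [O, E, L, N, F, K]
Visit O; enqueue H → queue [E, L, N, F, K, H]
Visit E → queue [L, N, F, K, H]
Visit L → queue [N, F, K, H]
Visit N; enqueue B → queue [F, K, H, B]
Visit F → queue [K, H, B]
Visit K; enqueue D → queue [H, B, D]
Visit H → queue [B, D]
Visit B → queue [D]
Visit D → queue []

J, A, C, G, I, M, O, E, L, N, F, K, H, B, D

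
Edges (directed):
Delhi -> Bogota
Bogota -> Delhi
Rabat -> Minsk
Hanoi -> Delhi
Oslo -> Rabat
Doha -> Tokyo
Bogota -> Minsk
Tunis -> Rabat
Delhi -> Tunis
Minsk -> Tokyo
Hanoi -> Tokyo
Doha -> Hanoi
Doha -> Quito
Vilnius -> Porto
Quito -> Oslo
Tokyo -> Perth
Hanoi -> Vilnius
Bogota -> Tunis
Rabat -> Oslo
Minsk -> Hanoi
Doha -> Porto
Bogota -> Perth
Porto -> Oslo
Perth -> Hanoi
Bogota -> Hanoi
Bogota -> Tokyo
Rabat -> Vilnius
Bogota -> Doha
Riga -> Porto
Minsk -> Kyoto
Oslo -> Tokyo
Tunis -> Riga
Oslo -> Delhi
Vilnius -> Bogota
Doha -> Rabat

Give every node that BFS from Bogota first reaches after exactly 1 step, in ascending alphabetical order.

Level 0: Bogota
Level 1: Delhi, Doha, Hanoi, Minsk, Perth, Tokyo, Tunis
Level 2: Kyoto, Porto, Quito, Rabat, Riga, Vilnius
Level 3: Oslo

Delhi, Doha, Hanoi, Minsk, Perth, Tokyo, Tunis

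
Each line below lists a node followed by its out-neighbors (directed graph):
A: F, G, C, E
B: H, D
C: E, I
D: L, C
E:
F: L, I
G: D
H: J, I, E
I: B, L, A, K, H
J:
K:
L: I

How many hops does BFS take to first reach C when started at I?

2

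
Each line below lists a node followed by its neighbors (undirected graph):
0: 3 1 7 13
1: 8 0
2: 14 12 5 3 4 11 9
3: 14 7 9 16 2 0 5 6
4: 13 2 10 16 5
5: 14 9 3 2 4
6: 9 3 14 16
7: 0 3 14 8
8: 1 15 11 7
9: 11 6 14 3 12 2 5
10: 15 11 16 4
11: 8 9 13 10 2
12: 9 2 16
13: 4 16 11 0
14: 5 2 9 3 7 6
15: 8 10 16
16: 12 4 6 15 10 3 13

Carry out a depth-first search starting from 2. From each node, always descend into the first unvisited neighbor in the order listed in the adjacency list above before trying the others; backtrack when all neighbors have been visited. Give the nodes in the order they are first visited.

Visit 2
2 → 14
14 → 5
5 → 9
9 → 11
11 → 8
8 → 1
1 → 0
0 → 3
3 → 7
3 → 16
16 → 12
16 → 4
4 → 13
4 → 10
10 → 15
16 → 6

2 -> 14 -> 5 -> 9 -> 11 -> 8 -> 1 -> 0 -> 3 -> 7 -> 16 -> 12 -> 4 -> 13 -> 10 -> 15 -> 6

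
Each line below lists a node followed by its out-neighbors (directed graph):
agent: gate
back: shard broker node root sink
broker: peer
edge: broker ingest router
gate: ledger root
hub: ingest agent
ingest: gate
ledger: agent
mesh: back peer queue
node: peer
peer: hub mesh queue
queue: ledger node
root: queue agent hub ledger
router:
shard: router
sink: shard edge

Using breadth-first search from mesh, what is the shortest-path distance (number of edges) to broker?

Level 0: mesh
Level 1: back, peer, queue
Level 2: broker, hub, ledger, node, root, shard, sink
Level 3: agent, edge, ingest, router
Level 4: gate
broker first appears at level 2.

2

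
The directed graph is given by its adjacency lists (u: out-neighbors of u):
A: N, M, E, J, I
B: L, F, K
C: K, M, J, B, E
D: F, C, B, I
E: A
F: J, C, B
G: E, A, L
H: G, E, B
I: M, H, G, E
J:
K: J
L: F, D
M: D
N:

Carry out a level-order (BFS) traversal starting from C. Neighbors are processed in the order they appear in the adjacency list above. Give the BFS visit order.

Visit C; enqueue K, M, J, B, E → queue [K, M, J, B, E]
Visit K → queue [M, J, B, E]
Visit M; enqueue D → queue [J, B, E, D]
Visit J → queue [B, E, D]
Visit B; enqueue L, F → queue [E, D, L, F]
Visit E; enqueue A → queue [D, L, F, A]
Visit D; enqueue I → queue [L, F, A, I]
Visit L → queue [F, A, I]
Visit F → queue [A, I]
Visit A; enqueue N → queue [I, N]
Visit I; enqueue H, G → queue [N, H, G]
Visit N → queue [H, G]
Visit H → queue [G]
Visit G → queue []

C → K → M → J → B → E → D → L → F → A → I → N → H → G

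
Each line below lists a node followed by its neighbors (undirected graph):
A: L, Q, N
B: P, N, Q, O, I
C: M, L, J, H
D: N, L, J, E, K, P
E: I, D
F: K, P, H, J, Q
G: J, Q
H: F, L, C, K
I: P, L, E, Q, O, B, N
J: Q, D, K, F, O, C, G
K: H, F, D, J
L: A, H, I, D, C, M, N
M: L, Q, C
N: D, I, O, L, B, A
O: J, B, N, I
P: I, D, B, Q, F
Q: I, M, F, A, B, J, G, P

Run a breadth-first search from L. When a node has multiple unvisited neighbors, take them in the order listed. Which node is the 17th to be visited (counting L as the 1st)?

G

Visit L; enqueue A, H, I, D, C, M, N → queue [A, H, I, D, C, M, N]
Visit A; enqueue Q → queue [H, I, D, C, M, N, Q]
Visit H; enqueue F, K → queue [I, D, C, M, N, Q, F, K]
Visit I; enqueue P, E, O, B → queue [D, C, M, N, Q, F, K, P, E, O, B]
Visit D; enqueue J → queue [C, M, N, Q, F, K, P, E, O, B, J]
Visit C → queue [M, N, Q, F, K, P, E, O, B, J]
Visit M → queue [N, Q, F, K, P, E, O, B, J]
Visit N → queue [Q, F, K, P, E, O, B, J]
Visit Q; enqueue G → queue [F, K, P, E, O, B, J, G]
Visit F → queue [K, P, E, O, B, J, G]
Visit K → queue [P, E, O, B, J, G]
Visit P → queue [E, O, B, J, G]
Visit E → queue [O, B, J, G]
Visit O → queue [B, J, G]
Visit B → queue [J, G]
Visit J → queue [G]
Visit G → queue []

Visit order: L, A, H, I, D, C, M, N, Q, F, K, P, E, O, B, J, G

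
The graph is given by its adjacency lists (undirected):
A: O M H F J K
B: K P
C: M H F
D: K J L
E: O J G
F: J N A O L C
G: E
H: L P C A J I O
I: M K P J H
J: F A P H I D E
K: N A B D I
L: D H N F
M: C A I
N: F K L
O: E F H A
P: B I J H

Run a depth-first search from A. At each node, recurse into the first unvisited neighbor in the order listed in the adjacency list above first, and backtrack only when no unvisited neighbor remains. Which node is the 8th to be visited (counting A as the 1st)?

B

Visit A
A → O
O → E
E → J
J → F
F → N
N → K
K → B
B → P
P → I
I → M
M → C
C → H
H → L
L → D
E → G

Visit order: A, O, E, J, F, N, K, B, P, I, M, C, H, L, D, G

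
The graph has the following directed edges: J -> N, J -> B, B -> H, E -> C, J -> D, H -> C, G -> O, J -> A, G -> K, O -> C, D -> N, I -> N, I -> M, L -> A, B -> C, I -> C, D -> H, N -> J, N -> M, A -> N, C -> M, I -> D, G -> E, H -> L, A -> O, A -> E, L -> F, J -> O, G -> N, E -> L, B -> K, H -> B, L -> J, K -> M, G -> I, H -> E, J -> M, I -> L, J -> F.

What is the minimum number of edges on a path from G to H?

3

Level 0: G
Level 1: E, I, K, N, O
Level 2: C, D, J, L, M
Level 3: A, B, F, H
H first appears at level 3.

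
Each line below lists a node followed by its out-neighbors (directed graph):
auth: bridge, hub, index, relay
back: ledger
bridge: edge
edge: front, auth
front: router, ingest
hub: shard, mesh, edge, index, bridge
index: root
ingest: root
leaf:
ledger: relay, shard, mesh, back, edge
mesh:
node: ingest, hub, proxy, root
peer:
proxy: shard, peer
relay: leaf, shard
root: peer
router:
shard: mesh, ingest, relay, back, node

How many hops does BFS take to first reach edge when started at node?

Level 0: node
Level 1: hub, ingest, proxy, root
Level 2: bridge, edge, index, mesh, peer, shard
Level 3: auth, back, front, relay
Level 4: leaf, ledger, router
edge first appears at level 2.

2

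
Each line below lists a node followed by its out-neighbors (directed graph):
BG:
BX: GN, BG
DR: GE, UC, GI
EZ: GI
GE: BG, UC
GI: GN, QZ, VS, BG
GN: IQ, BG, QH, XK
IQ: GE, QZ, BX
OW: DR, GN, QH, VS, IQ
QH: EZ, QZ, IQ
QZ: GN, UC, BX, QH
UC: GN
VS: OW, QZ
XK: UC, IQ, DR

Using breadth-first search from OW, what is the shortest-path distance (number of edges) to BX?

Level 0: OW
Level 1: DR, GN, IQ, QH, VS
Level 2: BG, BX, EZ, GE, GI, QZ, UC, XK
BX first appears at level 2.

2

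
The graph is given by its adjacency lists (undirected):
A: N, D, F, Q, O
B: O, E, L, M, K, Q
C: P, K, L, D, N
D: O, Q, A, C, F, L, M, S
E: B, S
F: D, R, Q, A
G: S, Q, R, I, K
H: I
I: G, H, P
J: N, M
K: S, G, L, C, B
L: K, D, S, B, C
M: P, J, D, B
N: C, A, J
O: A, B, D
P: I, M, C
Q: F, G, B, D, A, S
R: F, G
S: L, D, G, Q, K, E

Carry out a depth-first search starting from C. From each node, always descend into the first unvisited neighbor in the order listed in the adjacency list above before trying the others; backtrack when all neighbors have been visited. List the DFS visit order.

C, P, I, G, S, L, K, B, O, A, N, J, M, D, Q, F, R, E, H

Visit C
C → P
P → I
I → G
G → S
S → L
L → K
K → B
B → O
O → A
A → N
N → J
J → M
M → D
D → Q
Q → F
F → R
B → E
I → H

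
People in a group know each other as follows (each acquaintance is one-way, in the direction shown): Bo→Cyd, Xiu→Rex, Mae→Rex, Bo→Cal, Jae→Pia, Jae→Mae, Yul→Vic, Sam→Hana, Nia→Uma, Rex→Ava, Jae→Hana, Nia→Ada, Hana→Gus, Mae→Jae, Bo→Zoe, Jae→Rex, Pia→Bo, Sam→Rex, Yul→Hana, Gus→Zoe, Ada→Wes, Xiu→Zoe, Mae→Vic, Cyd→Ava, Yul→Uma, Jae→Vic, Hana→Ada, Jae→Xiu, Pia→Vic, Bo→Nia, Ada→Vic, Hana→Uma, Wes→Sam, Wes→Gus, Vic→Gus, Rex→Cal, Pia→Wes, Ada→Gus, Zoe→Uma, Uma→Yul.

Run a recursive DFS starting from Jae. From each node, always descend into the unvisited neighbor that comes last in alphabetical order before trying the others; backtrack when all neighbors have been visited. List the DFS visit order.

Jae → Xiu → Zoe → Uma → Yul → Vic → Gus → Hana → Ada → Wes → Sam → Rex → Cal → Ava → Pia → Bo → Nia → Cyd → Mae

Visit Jae
Jae → Xiu
Xiu → Zoe
Zoe → Uma
Uma → Yul
Yul → Vic
Vic → Gus
Yul → Hana
Hana → Ada
Ada → Wes
Wes → Sam
Sam → Rex
Rex → Cal
Rex → Ava
Jae → Pia
Pia → Bo
Bo → Nia
Bo → Cyd
Jae → Mae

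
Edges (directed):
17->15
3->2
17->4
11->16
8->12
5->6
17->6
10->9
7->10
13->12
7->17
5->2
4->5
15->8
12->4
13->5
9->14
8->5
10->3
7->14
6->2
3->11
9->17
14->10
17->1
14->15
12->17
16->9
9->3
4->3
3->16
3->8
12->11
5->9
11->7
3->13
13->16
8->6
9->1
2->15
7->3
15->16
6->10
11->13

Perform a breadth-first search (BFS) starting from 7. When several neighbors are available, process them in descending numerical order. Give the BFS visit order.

7, 17, 14, 10, 3, 15, 6, 4, 1, 9, 16, 13, 11, 8, 2, 5, 12

Visit 7; enqueue 17, 14, 10, 3 → queue [17, 14, 10, 3]
Visit 17; enqueue 15, 6, 4, 1 → queue [14, 10, 3, 15, 6, 4, 1]
Visit 14 → queue [10, 3, 15, 6, 4, 1]
Visit 10; enqueue 9 → queue [3, 15, 6, 4, 1, 9]
Visit 3; enqueue 16, 13, 11, 8, 2 → queue [15, 6, 4, 1, 9, 16, 13, 11, 8, 2]
Visit 15 → queue [6, 4, 1, 9, 16, 13, 11, 8, 2]
Visit 6 → queue [4, 1, 9, 16, 13, 11, 8, 2]
Visit 4; enqueue 5 → queue [1, 9, 16, 13, 11, 8, 2, 5]
Visit 1 → queue [9, 16, 13, 11, 8, 2, 5]
Visit 9 → queue [16, 13, 11, 8, 2, 5]
Visit 16 → queue [13, 11, 8, 2, 5]
Visit 13; enqueue 12 → queue [11, 8, 2, 5, 12]
Visit 11 → queue [8, 2, 5, 12]
Visit 8 → queue [2, 5, 12]
Visit 2 → queue [5, 12]
Visit 5 → queue [12]
Visit 12 → queue []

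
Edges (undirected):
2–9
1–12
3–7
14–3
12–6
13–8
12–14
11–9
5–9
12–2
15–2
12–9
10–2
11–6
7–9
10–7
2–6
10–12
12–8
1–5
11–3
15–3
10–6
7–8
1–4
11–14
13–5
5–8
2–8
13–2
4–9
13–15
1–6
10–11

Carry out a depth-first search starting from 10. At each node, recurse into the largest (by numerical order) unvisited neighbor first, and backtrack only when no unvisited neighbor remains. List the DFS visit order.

10, 12, 14, 11, 9, 7, 8, 13, 15, 3, 2, 6, 1, 5, 4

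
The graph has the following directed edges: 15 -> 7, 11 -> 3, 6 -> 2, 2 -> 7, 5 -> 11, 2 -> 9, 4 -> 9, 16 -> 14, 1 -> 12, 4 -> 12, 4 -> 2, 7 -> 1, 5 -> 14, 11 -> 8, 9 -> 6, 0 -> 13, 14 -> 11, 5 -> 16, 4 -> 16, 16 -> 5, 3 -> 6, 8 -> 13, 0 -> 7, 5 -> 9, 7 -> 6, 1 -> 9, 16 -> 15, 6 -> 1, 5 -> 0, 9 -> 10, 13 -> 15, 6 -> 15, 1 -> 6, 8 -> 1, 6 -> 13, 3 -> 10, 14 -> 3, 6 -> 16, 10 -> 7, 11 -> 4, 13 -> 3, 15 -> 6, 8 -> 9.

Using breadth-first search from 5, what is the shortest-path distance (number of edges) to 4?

2

Level 0: 5
Level 1: 0, 9, 11, 14, 16
Level 2: 3, 4, 6, 7, 8, 10, 13, 15
Level 3: 1, 2, 12
4 first appears at level 2.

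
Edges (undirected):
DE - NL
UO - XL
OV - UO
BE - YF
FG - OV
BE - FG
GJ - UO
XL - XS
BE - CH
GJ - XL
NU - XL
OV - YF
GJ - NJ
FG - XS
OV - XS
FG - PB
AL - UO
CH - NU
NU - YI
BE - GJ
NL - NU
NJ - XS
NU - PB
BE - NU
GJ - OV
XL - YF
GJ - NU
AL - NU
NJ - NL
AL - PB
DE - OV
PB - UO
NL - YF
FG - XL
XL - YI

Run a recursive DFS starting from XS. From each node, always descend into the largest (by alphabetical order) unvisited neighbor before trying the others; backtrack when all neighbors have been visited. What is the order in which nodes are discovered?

XS, XL, YI, NU, PB, UO, OV, YF, NL, NJ, GJ, BE, FG, CH, DE, AL

Visit XS
XS → XL
XL → YI
YI → NU
NU → PB
PB → UO
UO → OV
OV → YF
YF → NL
NL → NJ
NJ → GJ
GJ → BE
BE → FG
BE → CH
NL → DE
UO → AL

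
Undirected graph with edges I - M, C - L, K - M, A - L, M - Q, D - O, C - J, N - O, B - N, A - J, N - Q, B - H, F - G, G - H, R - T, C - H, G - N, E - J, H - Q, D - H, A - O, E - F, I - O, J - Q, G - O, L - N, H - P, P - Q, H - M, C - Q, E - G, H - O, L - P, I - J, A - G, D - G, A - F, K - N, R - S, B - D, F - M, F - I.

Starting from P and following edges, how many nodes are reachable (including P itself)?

17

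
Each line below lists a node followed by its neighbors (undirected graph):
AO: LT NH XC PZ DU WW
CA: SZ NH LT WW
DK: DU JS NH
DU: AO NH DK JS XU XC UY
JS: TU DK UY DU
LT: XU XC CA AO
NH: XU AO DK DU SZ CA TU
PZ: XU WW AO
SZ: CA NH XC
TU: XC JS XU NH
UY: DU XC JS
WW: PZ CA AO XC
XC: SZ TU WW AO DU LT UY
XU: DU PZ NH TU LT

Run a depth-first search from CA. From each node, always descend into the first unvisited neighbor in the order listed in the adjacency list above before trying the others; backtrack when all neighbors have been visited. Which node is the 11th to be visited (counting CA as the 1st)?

DK

Visit CA
CA → SZ
SZ → NH
NH → XU
XU → DU
DU → AO
AO → LT
LT → XC
XC → TU
TU → JS
JS → DK
JS → UY
XC → WW
WW → PZ

Visit order: CA, SZ, NH, XU, DU, AO, LT, XC, TU, JS, DK, UY, WW, PZ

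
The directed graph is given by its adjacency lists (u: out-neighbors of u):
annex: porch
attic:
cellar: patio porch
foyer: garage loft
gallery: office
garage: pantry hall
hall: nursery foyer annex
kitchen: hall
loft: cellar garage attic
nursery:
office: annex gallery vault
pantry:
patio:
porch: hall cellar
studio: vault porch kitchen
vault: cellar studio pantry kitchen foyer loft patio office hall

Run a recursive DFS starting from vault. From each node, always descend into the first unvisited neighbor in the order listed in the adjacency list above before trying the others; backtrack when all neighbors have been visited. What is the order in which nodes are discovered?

vault -> cellar -> patio -> porch -> hall -> nursery -> foyer -> garage -> pantry -> loft -> attic -> annex -> studio -> kitchen -> office -> gallery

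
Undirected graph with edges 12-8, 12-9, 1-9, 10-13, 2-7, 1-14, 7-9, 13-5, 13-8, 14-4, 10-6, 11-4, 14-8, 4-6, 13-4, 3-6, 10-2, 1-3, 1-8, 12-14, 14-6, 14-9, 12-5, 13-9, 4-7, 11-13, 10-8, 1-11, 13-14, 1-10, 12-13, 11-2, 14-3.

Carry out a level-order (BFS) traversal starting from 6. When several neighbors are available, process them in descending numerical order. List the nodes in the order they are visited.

6, 14, 10, 4, 3, 13, 12, 9, 8, 1, 2, 11, 7, 5

Visit 6; enqueue 14, 10, 4, 3 → queue [14, 10, 4, 3]
Visit 14; enqueue 13, 12, 9, 8, 1 → queue [10, 4, 3, 13, 12, 9, 8, 1]
Visit 10; enqueue 2 → queue [4, 3, 13, 12, 9, 8, 1, 2]
Visit 4; enqueue 11, 7 → queue [3, 13, 12, 9, 8, 1, 2, 11, 7]
Visit 3 → queue [13, 12, 9, 8, 1, 2, 11, 7]
Visit 13; enqueue 5 → queue [12, 9, 8, 1, 2, 11, 7, 5]
Visit 12 → queue [9, 8, 1, 2, 11, 7, 5]
Visit 9 → queue [8, 1, 2, 11, 7, 5]
Visit 8 → queue [1, 2, 11, 7, 5]
Visit 1 → queue [2, 11, 7, 5]
Visit 2 → queue [11, 7, 5]
Visit 11 → queue [7, 5]
Visit 7 → queue [5]
Visit 5 → queue []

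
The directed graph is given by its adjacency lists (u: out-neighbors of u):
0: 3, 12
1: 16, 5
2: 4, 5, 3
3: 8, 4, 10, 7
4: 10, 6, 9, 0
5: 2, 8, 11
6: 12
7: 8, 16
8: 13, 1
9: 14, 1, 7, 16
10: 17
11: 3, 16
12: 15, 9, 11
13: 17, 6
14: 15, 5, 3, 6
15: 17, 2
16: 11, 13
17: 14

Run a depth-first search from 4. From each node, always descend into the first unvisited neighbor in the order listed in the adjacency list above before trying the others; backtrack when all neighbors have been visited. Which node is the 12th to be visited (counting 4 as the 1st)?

9

Visit 4
4 → 10
10 → 17
17 → 14
14 → 15
15 → 2
2 → 5
5 → 8
8 → 13
13 → 6
6 → 12
12 → 9
9 → 1
1 → 16
16 → 11
11 → 3
3 → 7
4 → 0

Visit order: 4, 10, 17, 14, 15, 2, 5, 8, 13, 6, 12, 9, 1, 16, 11, 3, 7, 0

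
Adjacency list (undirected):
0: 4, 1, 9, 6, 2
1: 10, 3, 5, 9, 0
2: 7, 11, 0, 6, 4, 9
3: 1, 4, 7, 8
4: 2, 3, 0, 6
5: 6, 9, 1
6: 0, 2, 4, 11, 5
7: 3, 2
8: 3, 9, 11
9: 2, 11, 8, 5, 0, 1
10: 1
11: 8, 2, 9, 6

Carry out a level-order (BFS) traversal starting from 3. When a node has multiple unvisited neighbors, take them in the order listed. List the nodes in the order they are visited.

3 -> 1 -> 4 -> 7 -> 8 -> 10 -> 5 -> 9 -> 0 -> 2 -> 6 -> 11

Visit 3; enqueue 1, 4, 7, 8 → queue [1, 4, 7, 8]
Visit 1; enqueue 10, 5, 9, 0 → queue [4, 7, 8, 10, 5, 9, 0]
Visit 4; enqueue 2, 6 → queue [7, 8, 10, 5, 9, 0, 2, 6]
Visit 7 → queue [8, 10, 5, 9, 0, 2, 6]
Visit 8; enqueue 11 → queue [10, 5, 9, 0, 2, 6, 11]
Visit 10 → queue [5, 9, 0, 2, 6, 11]
Visit 5 → queue [9, 0, 2, 6, 11]
Visit 9 → queue [0, 2, 6, 11]
Visit 0 → queue [2, 6, 11]
Visit 2 → queue [6, 11]
Visit 6 → queue [11]
Visit 11 → queue []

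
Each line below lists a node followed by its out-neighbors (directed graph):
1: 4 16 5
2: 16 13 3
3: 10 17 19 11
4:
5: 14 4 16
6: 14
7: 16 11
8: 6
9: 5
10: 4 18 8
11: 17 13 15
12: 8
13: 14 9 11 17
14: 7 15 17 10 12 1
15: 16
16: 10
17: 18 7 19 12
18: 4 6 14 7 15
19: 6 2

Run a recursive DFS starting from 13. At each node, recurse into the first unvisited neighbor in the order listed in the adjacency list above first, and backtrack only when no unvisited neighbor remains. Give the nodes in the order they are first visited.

Visit 13
13 → 14
14 → 7
7 → 16
16 → 10
10 → 4
10 → 18
18 → 6
18 → 15
10 → 8
7 → 11
11 → 17
17 → 19
19 → 2
2 → 3
17 → 12
14 → 1
1 → 5
13 → 9

13 → 14 → 7 → 16 → 10 → 4 → 18 → 6 → 15 → 8 → 11 → 17 → 19 → 2 → 3 → 12 → 1 → 5 → 9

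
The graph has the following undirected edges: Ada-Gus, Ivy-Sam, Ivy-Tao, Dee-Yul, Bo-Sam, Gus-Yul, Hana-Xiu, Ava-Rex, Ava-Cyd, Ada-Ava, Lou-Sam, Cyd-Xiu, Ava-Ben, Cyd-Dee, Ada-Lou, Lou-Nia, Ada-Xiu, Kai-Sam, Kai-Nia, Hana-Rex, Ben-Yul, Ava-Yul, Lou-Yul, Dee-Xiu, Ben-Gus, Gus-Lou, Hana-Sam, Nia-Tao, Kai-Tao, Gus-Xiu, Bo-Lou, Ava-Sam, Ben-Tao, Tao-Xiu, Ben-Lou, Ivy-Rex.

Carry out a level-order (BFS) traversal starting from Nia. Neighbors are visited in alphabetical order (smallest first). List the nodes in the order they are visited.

Nia -> Kai -> Lou -> Tao -> Sam -> Ada -> Ben -> Bo -> Gus -> Yul -> Ivy -> Xiu -> Ava -> Hana -> Dee -> Rex -> Cyd

Visit Nia; enqueue Kai, Lou, Tao → queue [Kai, Lou, Tao]
Visit Kai; enqueue Sam → queue [Lou, Tao, Sam]
Visit Lou; enqueue Ada, Ben, Bo, Gus, Yul → queue [Tao, Sam, Ada, Ben, Bo, Gus, Yul]
Visit Tao; enqueue Ivy, Xiu → queue [Sam, Ada, Ben, Bo, Gus, Yul, Ivy, Xiu]
Visit Sam; enqueue Ava, Hana → queue [Ada, Ben, Bo, Gus, Yul, Ivy, Xiu, Ava, Hana]
Visit Ada → queue [Ben, Bo, Gus, Yul, Ivy, Xiu, Ava, Hana]
Visit Ben → queue [Bo, Gus, Yul, Ivy, Xiu, Ava, Hana]
Visit Bo → queue [Gus, Yul, Ivy, Xiu, Ava, Hana]
Visit Gus → queue [Yul, Ivy, Xiu, Ava, Hana]
Visit Yul; enqueue Dee → queue [Ivy, Xiu, Ava, Hana, Dee]
Visit Ivy; enqueue Rex → queue [Xiu, Ava, Hana, Dee, Rex]
Visit Xiu; enqueue Cyd → queue [Ava, Hana, Dee, Rex, Cyd]
Visit Ava → queue [Hana, Dee, Rex, Cyd]
Visit Hana → queue [Dee, Rex, Cyd]
Visit Dee → queue [Rex, Cyd]
Visit Rex → queue [Cyd]
Visit Cyd → queue []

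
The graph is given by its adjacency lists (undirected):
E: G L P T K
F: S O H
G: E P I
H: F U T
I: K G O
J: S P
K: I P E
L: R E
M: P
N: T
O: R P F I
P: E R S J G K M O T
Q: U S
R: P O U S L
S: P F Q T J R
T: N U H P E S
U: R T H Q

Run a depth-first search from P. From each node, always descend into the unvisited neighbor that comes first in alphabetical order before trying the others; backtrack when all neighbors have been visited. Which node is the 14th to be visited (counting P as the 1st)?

U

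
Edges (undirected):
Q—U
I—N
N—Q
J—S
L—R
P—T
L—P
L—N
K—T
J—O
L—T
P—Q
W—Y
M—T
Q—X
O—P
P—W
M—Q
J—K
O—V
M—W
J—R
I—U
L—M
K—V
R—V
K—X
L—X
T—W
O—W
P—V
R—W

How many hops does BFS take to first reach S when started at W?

3

Level 0: W
Level 1: M, O, P, R, T, Y
Level 2: J, K, L, Q, V
Level 3: N, S, U, X
Level 4: I
S first appears at level 3.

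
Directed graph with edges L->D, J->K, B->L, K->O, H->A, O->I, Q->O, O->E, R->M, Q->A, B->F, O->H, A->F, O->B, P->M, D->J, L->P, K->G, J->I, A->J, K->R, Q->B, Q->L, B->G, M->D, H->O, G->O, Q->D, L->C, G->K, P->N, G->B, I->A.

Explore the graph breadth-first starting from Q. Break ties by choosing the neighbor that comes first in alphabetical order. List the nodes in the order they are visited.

Visit Q; enqueue A, B, D, L, O → queue [A, B, D, L, O]
Visit A; enqueue F, J → queue [B, D, L, O, F, J]
Visit B; enqueue G → queue [D, L, O, F, J, G]
Visit D → queue [L, O, F, J, G]
Visit L; enqueue C, P → queue [O, F, J, G, C, P]
Visit O; enqueue E, H, I → queue [F, J, G, C, P, E, H, I]
Visit F → queue [J, G, C, P, E, H, I]
Visit J; enqueue K → queue [G, C, P, E, H, I, K]
Visit G → queue [C, P, E, H, I, K]
Visit C → queue [P, E, H, I, K]
Visit P; enqueue M, N → queue [E, H, I, K, M, N]
Visit E → queue [H, I, K, M, N]
Visit H → queue [I, K, M, N]
Visit I → queue [K, M, N]
Visit K; enqueue R → queue [M, N, R]
Visit M → queue [N, R]
Visit N → queue [R]
Visit R → queue []

Q, A, B, D, L, O, F, J, G, C, P, E, H, I, K, M, N, R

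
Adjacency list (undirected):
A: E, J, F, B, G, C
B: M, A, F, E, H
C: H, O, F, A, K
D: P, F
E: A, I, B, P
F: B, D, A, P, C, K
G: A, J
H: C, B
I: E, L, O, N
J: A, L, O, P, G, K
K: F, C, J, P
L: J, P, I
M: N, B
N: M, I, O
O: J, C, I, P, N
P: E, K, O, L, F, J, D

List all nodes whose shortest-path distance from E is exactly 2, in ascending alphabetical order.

C, D, F, G, H, J, K, L, M, N, O

Level 0: E
Level 1: A, B, I, P
Level 2: C, D, F, G, H, J, K, L, M, N, O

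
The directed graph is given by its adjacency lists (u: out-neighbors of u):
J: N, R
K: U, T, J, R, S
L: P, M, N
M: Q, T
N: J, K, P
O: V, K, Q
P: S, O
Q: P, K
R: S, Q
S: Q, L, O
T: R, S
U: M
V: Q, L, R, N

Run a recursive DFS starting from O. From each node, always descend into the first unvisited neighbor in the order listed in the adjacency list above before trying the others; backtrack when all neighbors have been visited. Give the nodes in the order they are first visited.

O V Q P S L M T R N J K U

Visit O
O → V
V → Q
Q → P
P → S
S → L
L → M
M → T
T → R
L → N
N → J
N → K
K → U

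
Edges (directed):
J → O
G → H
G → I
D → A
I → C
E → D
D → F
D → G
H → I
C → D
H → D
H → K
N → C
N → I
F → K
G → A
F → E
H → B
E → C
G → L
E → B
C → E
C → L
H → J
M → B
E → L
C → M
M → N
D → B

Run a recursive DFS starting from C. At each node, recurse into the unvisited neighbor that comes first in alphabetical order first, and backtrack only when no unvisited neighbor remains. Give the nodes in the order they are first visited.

C -> D -> A -> B -> F -> E -> L -> K -> G -> H -> I -> J -> O -> M -> N

Visit C
C → D
D → A
D → B
D → F
F → E
E → L
F → K
D → G
G → H
H → I
H → J
J → O
C → M
M → N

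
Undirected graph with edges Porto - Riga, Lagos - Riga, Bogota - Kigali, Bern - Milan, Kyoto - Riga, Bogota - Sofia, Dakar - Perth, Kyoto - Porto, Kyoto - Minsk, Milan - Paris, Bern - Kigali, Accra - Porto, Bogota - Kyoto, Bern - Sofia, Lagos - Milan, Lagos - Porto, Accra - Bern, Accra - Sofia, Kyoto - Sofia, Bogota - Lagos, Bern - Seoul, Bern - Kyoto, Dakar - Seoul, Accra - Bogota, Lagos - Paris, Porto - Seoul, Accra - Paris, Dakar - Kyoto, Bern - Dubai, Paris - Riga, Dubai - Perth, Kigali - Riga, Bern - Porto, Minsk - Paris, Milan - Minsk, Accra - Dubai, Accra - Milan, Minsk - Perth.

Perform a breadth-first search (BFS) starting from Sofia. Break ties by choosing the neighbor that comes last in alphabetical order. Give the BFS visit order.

Visit Sofia; enqueue Kyoto, Bogota, Bern, Accra → queue [Kyoto, Bogota, Bern, Accra]
Visit Kyoto; enqueue Riga, Porto, Minsk, Dakar → queue [Bogota, Bern, Accra, Riga, Porto, Minsk, Dakar]
Visit Bogota; enqueue Lagos, Kigali → queue [Bern, Accra, Riga, Porto, Minsk, Dakar, Lagos, Kigali]
Visit Bern; enqueue Seoul, Milan, Dubai → queue [Accra, Riga, Porto, Minsk, Dakar, Lagos, Kigali, Seoul, Milan, Dubai]
Visit Accra; enqueue Paris → queue [Riga, Porto, Minsk, Dakar, Lagos, Kigali, Seoul, Milan, Dubai, Paris]
Visit Riga → queue [Porto, Minsk, Dakar, Lagos, Kigali, Seoul, Milan, Dubai, Paris]
Visit Porto → queue [Minsk, Dakar, Lagos, Kigali, Seoul, Milan, Dubai, Paris]
Visit Minsk; enqueue Perth → queue [Dakar, Lagos, Kigali, Seoul, Milan, Dubai, Paris, Perth]
Visit Dakar → queue [Lagos, Kigali, Seoul, Milan, Dubai, Paris, Perth]
Visit Lagos → queue [Kigali, Seoul, Milan, Dubai, Paris, Perth]
Visit Kigali → queue [Seoul, Milan, Dubai, Paris, Perth]
Visit Seoul → queue [Milan, Dubai, Paris, Perth]
Visit Milan → queue [Dubai, Paris, Perth]
Visit Dubai → queue [Paris, Perth]
Visit Paris → queue [Perth]
Visit Perth → queue []

Sofia Kyoto Bogota Bern Accra Riga Porto Minsk Dakar Lagos Kigali Seoul Milan Dubai Paris Perth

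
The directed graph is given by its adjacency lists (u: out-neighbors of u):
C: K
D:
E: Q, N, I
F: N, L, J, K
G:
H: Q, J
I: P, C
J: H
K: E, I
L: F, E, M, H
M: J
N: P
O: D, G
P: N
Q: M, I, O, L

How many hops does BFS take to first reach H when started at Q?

Level 0: Q
Level 1: I, L, M, O
Level 2: C, D, E, F, G, H, J, P
Level 3: K, N
H first appears at level 2.

2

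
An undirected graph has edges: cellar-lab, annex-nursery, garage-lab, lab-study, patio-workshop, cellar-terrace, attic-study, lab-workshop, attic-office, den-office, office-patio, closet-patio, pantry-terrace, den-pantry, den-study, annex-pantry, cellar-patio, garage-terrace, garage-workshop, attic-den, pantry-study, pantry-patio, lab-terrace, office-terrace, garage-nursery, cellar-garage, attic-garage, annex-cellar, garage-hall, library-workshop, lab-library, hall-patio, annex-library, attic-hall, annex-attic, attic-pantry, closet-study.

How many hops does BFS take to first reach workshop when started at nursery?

2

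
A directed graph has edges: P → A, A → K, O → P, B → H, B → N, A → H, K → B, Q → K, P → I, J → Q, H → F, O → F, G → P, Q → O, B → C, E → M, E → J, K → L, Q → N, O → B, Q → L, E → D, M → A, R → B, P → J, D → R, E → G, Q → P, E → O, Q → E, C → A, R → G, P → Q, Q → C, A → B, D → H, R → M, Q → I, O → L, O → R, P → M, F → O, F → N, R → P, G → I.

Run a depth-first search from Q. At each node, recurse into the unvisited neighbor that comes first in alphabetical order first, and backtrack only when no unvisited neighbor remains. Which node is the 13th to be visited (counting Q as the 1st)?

M

Visit Q
Q → C
C → A
A → B
B → H
H → F
F → N
F → O
O → L
O → P
P → I
P → J
P → M
O → R
R → G
A → K
Q → E
E → D

Visit order: Q, C, A, B, H, F, N, O, L, P, I, J, M, R, G, K, E, D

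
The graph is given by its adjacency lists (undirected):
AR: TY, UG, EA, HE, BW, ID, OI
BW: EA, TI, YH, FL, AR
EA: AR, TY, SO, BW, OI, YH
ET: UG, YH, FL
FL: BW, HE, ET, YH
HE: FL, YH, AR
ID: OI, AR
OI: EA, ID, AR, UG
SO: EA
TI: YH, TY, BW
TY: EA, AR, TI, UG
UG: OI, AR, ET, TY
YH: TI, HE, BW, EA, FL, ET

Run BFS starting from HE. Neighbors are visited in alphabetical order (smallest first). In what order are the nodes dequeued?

Visit HE; enqueue AR, FL, YH → queue [AR, FL, YH]
Visit AR; enqueue BW, EA, ID, OI, TY, UG → queue [FL, YH, BW, EA, ID, OI, TY, UG]
Visit FL; enqueue ET → queue [YH, BW, EA, ID, OI, TY, UG, ET]
Visit YH; enqueue TI → queue [BW, EA, ID, OI, TY, UG, ET, TI]
Visit BW → queue [EA, ID, OI, TY, UG, ET, TI]
Visit EA; enqueue SO → queue [ID, OI, TY, UG, ET, TI, SO]
Visit ID → queue [OI, TY, UG, ET, TI, SO]
Visit OI → queue [TY, UG, ET, TI, SO]
Visit TY → queue [UG, ET, TI, SO]
Visit UG → queue [ET, TI, SO]
Visit ET → queue [TI, SO]
Visit TI → queue [SO]
Visit SO → queue []

HE -> AR -> FL -> YH -> BW -> EA -> ID -> OI -> TY -> UG -> ET -> TI -> SO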